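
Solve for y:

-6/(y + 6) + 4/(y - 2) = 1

y = -10.5498 or y = 4.5498

Multiply both sides by (y + 6)(y - 2):
-6(y - 2) + 4(y + 6) = (y + 6)(y - 2).
Expand and collect terms: y^2 + 6y - 48 = 0.
By the quadratic formula, y = (-6 +/- sqrt(228)) / 2, so y ~= 4.5498 or y ~= -10.5498.
Neither value makes a denominator zero (y != -6, y != 2), so both are valid.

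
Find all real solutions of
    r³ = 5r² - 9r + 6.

Rearrange: r³ - 5r² + 9r - 6 = 0.
Possible rational roots are divisors of -6. Testing r = 2 gives 0, so (r - 2) is a factor.
Divide: r³ - 5r² + 9r - 6 = (r - 2)(r² - 3r + 3).
The quadratic r² - 3r + 3 has discriminant -3 < 0, so no further real roots.

r = 2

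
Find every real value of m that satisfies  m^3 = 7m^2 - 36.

Rearrange: m^3 - 7m^2 + 36 = 0.
Possible rational roots are divisors of 36. Testing m = 3 gives 0, so (m - 3) is a factor.
Divide: m^3 - 7m^2 + 36 = (m - 3)(m^2 - 4m - 12).
Factor the quadratic: m = 6 or m = -2.

m = -2 or m = 3 or m = 6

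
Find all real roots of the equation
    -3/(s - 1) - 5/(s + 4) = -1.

s = -1.6533 or s = 6.6533

Multiply both sides by (s - 1)(s + 4):
-3(s + 4) - 5(s - 1) = -(s - 1)(s + 4).
Expand and collect terms: -s^2 + 5s + 11 = 0.
By the quadratic formula, s = (-5 +/- sqrt(69)) / -2, so s ~= -1.6533 or s ~= 6.6533.
Neither value makes a denominator zero (s != 1, s != -4), so both are valid.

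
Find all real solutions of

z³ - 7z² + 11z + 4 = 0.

z = -0.3028 or z = 3.3028 or z = 4

Possible rational roots are divisors of 4. Testing z = 4 gives 0, so (z - 4) is a factor.
Divide: z³ - 7z² + 11z + 4 = (z - 4)(z² - 3z - 1).
Apply the quadratic formula to z² - 3z - 1 = 0: z = (3 ± √13)/2, i.e. z ≈ 3.3028 or z ≈ -0.3028.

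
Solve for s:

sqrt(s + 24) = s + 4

s = 1

Square both sides: s + 24 = (s + 4)^2.
Expand and rearrange: s^2 + 7s - 8 = 0.
Solving gives s = 1 or s = -8.
Check each candidate in the original equation:
  s = 1: sqrt(25) = 5, while s + 4 = 5 — valid.
  s = -8: sqrt(16) = 4, while s + 4 = -4 — extraneous.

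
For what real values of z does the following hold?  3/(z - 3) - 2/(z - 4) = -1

z = 1.2679 or z = 4.7321

Multiply both sides by (z - 3)(z - 4):
3(z - 4) - 2(z - 3) = -(z - 3)(z - 4).
Expand and collect terms: -z² + 6z - 6 = 0.
By the quadratic formula, z = (-6 ± √12) / -2, so z ≈ 1.2679 or z ≈ 4.7321.
Neither value makes a denominator zero (z ≠ 3, z ≠ 4), so both are valid.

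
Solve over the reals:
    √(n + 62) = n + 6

n = 2

Square both sides: n + 62 = (n + 6)².
Expand and rearrange: n² + 11n - 26 = 0.
Solving gives n = 2 or n = -13.
Check each candidate in the original equation:
  n = 2: √(64) = 8, while n + 6 = 8 — valid.
  n = -13: √(49) = 7, while n + 6 = -7 — extraneous.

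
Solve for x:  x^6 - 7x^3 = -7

Let u = x^3. The equation becomes u^2 - 7u + 7 = 0.
By the quadratic formula, u = sqrt(21)/2 + 7/2 or u = 7/2 - sqrt(21)/2.
x^3 = sqrt(21)/2 + 7/2 gives x = (sqrt(21)/2 + 7/2)^(1/3) ~= 1.7958.
x^3 = 7/2 - sqrt(21)/2 gives x = (7/2 - sqrt(21)/2)^(1/3) ~= 1.0652.

x = 1.0652 or x = 1.7958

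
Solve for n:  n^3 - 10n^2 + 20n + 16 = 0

n = -0.6056 or n = 4 or n = 6.6056

Possible rational roots are divisors of 16. Testing n = 4 gives 0, so (n - 4) is a factor.
Divide: n^3 - 10n^2 + 20n + 16 = (n - 4)(n^2 - 6n - 4).
Apply the quadratic formula to n^2 - 6n - 4 = 0: n = (6 +/- sqrt(52))/2, i.e. n ~= 6.6056 or n ~= -0.6056.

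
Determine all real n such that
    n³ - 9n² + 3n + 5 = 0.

n = -0.5826 or n = 1 or n = 8.5826

Possible rational roots are divisors of 5. Testing n = 1 gives 0, so (n - 1) is a factor.
Divide: n³ - 9n² + 3n + 5 = (n - 1)(n² - 8n - 5).
Apply the quadratic formula to n² - 8n - 5 = 0: n = (8 ± √84)/2, i.e. n ≈ 8.5826 or n ≈ -0.5826.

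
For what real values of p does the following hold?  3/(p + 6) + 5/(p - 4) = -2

p = -7.899 or p = 1.899

Multiply both sides by (p + 6)(p - 4):
3(p - 4) + 5(p + 6) = -2(p + 6)(p - 4).
Expand and collect terms: -2p² - 12p + 30 = 0.
By the quadratic formula, p = (12 ± √384) / -4, so p ≈ -7.899 or p ≈ 1.899.
Neither value makes a denominator zero (p ≠ -6, p ≠ 4), so both are valid.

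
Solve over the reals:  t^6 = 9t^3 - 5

t = 0.841 or t = 2.0332

Let u = t^3. The equation becomes u^2 - 9u + 5 = 0.
By the quadratic formula, u = sqrt(61)/2 + 9/2 or u = 9/2 - sqrt(61)/2.
t^3 = sqrt(61)/2 + 9/2 gives t = (sqrt(61)/2 + 9/2)^(1/3) ~= 2.0332.
t^3 = 9/2 - sqrt(61)/2 gives t = (9/2 - sqrt(61)/2)^(1/3) ~= 0.841.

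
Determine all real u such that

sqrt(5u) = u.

u = 0 or u = 5

Square both sides: 5u = (u)^2.
Expand and rearrange: u^2 - 5u = 0.
Solving gives u = 5 or u = 0.
Check each candidate in the original equation:
  u = 5: sqrt(25) = 5, while u = 5 — valid.
  u = 0: sqrt(0) = 0, while u = 0 — valid.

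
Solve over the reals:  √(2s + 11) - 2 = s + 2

Isolate the radical: √(2s + 11) = s + 4.
Square both sides: 2s + 11 = (s + 4)².
Expand and rearrange: s² + 6s + 5 = 0.
Solving gives s = -1 or s = -5.
Check each candidate in the original equation:
  s = -1: √(9) = 3, while s + 4 = 3 — valid.
  s = -5: √(1) = 1, while s + 4 = -1 — extraneous.

s = -1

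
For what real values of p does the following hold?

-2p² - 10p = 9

Rearrange to standard form: -2p² - 10p - 9 = 0.
Discriminant: (-10)² − 4·(-2)·(-9) = 28.
Quadratic formula: p = (10 ± √28) / (-4).
So p = -5/2 - √(7)/2 ≈ -3.8229 or p = -5/2 + √(7)/2 ≈ -1.1771.

p = -3.8229 or p = -1.1771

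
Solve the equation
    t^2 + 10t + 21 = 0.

Factor: (t + 7)(t + 3) = 0.
So t = -7 or t = -3.

t = -7 or t = -3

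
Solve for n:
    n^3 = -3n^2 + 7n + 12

Rearrange: n^3 + 3n^2 - 7n - 12 = 0.
Possible rational roots are divisors of -12. Testing n = -4 gives 0, so (n + 4) is a factor.
Divide: n^3 + 3n^2 - 7n - 12 = (n + 4)(n^2 - n - 3).
Apply the quadratic formula to n^2 - n - 3 = 0: n = (1 +/- sqrt(13))/2, i.e. n ~= 2.3028 or n ~= -1.3028.

n = -4 or n = -1.3028 or n = 2.3028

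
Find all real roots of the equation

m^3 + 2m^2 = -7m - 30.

Rearrange: m^3 + 2m^2 + 7m + 30 = 0.
Possible rational roots are divisors of 30. Testing m = -3 gives 0, so (m + 3) is a factor.
Divide: m^3 + 2m^2 + 7m + 30 = (m + 3)(m^2 - m + 10).
The quadratic m^2 - m + 10 has discriminant -39 < 0, so no further real roots.

m = -3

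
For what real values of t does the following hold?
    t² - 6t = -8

t = 2 or t = 4

Bring every term to one side: t² - 6t + 8 = 0.
Factor: (t - 4)(t - 2) = 0.
So t = 4 or t = 2.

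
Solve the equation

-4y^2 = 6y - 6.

y = -2.1861 or y = 0.6861

Rearrange to standard form: -4y^2 - 6y + 6 = 0.
Discriminant: (-6)^2 - 4*(-4)*6 = 132.
Quadratic formula: y = (6 +/- sqrt(132)) / (-8).
So y = -sqrt(33)/4 - 3/4 ~= -2.1861 or y = -3/4 + sqrt(33)/4 ~= 0.6861.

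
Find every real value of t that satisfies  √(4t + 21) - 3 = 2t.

t = 1

Isolate the radical: √(4t + 21) = 2t + 3.
Square both sides: 4t + 21 = (2t + 3)².
Expand and rearrange: 4t² + 8t - 12 = 0.
Solving gives t = 1 or t = -3.
Check each candidate in the original equation:
  t = 1: √(25) = 5, while 2t + 3 = 5 — valid.
  t = -3: √(9) = 3, while 2t + 3 = -3 — extraneous.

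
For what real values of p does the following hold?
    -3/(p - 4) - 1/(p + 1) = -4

Multiply both sides by (p - 4)(p + 1):
-3(p + 1) - (p - 4) = -4(p - 4)(p + 1).
Expand and collect terms: -4p^2 + 16p + 15 = 0.
By the quadratic formula, p = (-16 +/- sqrt(496)) / -8, so p ~= -0.7839 or p ~= 4.7839.
Neither value makes a denominator zero (p != 4, p != -1), so both are valid.

p = -0.7839 or p = 4.7839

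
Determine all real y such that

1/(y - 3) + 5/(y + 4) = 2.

Multiply both sides by (y - 3)(y + 4):
(y + 4) + 5(y - 3) = 2(y - 3)(y + 4).
Expand and collect terms: 2y² - 4y - 13 = 0.
By the quadratic formula, y = (4 ± √120) / 4, so y ≈ 3.7386 or y ≈ -1.7386.
Neither value makes a denominator zero (y ≠ 3, y ≠ -4), so both are valid.

y = -1.7386 or y = 3.7386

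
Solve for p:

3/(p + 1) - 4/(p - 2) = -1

p = -2.6056 or p = 4.6056

Multiply both sides by (p + 1)(p - 2):
3(p - 2) - 4(p + 1) = -(p + 1)(p - 2).
Expand and collect terms: -p² + 2p + 12 = 0.
By the quadratic formula, p = (-2 ± √52) / -2, so p ≈ -2.6056 or p ≈ 4.6056.
Neither value makes a denominator zero (p ≠ -1, p ≠ 2), so both are valid.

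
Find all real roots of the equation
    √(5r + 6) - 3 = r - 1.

r = -1 or r = 2

Isolate the radical: √(5r + 6) = r + 2.
Square both sides: 5r + 6 = (r + 2)².
Expand and rearrange: r² - r - 2 = 0.
Solving gives r = 2 or r = -1.
Check each candidate in the original equation:
  r = 2: √(16) = 4, while r + 2 = 4 — valid.
  r = -1: √(1) = 1, while r + 2 = 1 — valid.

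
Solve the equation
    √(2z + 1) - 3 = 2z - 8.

z = 4

Isolate the radical: √(2z + 1) = 2z - 5.
Square both sides: 2z + 1 = (2z - 5)².
Expand and rearrange: 4z² - 22z + 24 = 0.
Solving gives z = 4 or z = 1.5.
Check each candidate in the original equation:
  z = 4: √(9) = 3, while 2z - 5 = 3 — valid.
  z = 1.5: √(4) = 2, while 2z - 5 = -2 — extraneous.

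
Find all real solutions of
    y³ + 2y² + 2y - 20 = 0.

Possible rational roots are divisors of -20. Testing y = 2 gives 0, so (y - 2) is a factor.
Divide: y³ + 2y² + 2y - 20 = (y - 2)(y² + 4y + 10).
The quadratic y² + 4y + 10 has discriminant -24 < 0, so no further real roots.

y = 2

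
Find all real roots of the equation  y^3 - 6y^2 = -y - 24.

y = -1.7016 or y = 3 or y = 4.7016

Rearrange: y^3 - 6y^2 + y + 24 = 0.
Possible rational roots are divisors of 24. Testing y = 3 gives 0, so (y - 3) is a factor.
Divide: y^3 - 6y^2 + y + 24 = (y - 3)(y^2 - 3y - 8).
Apply the quadratic formula to y^2 - 3y - 8 = 0: y = (3 +/- sqrt(41))/2, i.e. y ~= 4.7016 or y ~= -1.7016.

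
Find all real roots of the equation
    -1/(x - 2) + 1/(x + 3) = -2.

x = -3.458 or x = 2.458

Multiply both sides by (x - 2)(x + 3):
-(x + 3) + (x - 2) = -2(x - 2)(x + 3).
Expand and collect terms: -2x² - 2x + 17 = 0.
By the quadratic formula, x = (2 ± √140) / -4, so x ≈ -3.458 or x ≈ 2.458.
Neither value makes a denominator zero (x ≠ 2, x ≠ -3), so both are valid.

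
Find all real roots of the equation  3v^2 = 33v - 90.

Bring every term to one side: 3v^2 - 33v + 90 = 0.
Factor: 3(v - 6)(v - 5) = 0.
So v = 6 or v = 5.

v = 5 or v = 6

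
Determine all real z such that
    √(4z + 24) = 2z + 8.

z = -2

Square both sides: 4z + 24 = (2z + 8)².
Expand and rearrange: 4z² + 28z + 40 = 0.
Solving gives z = -2 or z = -5.
Check each candidate in the original equation:
  z = -2: √(16) = 4, while 2z + 8 = 4 — valid.
  z = -5: √(4) = 2, while 2z + 8 = -2 — extraneous.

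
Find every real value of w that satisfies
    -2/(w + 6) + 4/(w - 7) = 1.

w = -7.5692 or w = 10.5692

Multiply both sides by (w + 6)(w - 7):
-2(w - 7) + 4(w + 6) = (w + 6)(w - 7).
Expand and collect terms: w² - 3w - 80 = 0.
By the quadratic formula, w = (3 ± √329) / 2, so w ≈ 10.5692 or w ≈ -7.5692.
Neither value makes a denominator zero (w ≠ -6, w ≠ 7), so both are valid.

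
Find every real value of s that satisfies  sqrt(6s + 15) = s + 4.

s = -1

Square both sides: 6s + 15 = (s + 4)^2.
Expand and rearrange: s^2 + 2s + 1 = 0.
This gives the repeated root s = -1.
Check in the original equation:
  s = -1: sqrt(9) = 3, while s + 4 = 3 — valid.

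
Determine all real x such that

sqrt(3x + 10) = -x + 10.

x = 5

Square both sides: 3x + 10 = (-x + 10)^2.
Expand and rearrange: x^2 - 23x + 90 = 0.
Solving gives x = 18 or x = 5.
Check each candidate in the original equation:
  x = 18: sqrt(64) = 8, while -x + 10 = -8 — extraneous.
  x = 5: sqrt(25) = 5, while -x + 10 = 5 — valid.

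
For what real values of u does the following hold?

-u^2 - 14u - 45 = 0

Factor: -1(u + 9)(u + 5) = 0.
So u = -9 or u = -5.

u = -9 or u = -5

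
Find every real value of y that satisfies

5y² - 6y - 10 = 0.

y = -0.9362 or y = 2.1362

Discriminant: (-6)² − 4·5·(-10) = 236.
Quadratic formula: y = (6 ± √236) / 10.
So y = 3/5 + √(59)/5 ≈ 2.1362 or y = 3/5 - √(59)/5 ≈ -0.9362.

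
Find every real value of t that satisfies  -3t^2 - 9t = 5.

Rearrange to standard form: -3t^2 - 9t - 5 = 0.
Discriminant: (-9)^2 - 4*(-3)*(-5) = 21.
Quadratic formula: t = (9 +/- sqrt(21)) / (-6).
So t = -3/2 - sqrt(21)/6 ~= -2.2638 or t = -3/2 + sqrt(21)/6 ~= -0.7362.

t = -2.2638 or t = -0.7362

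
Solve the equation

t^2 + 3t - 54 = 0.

t = -9 or t = 6

Factor: (t + 9)(t - 6) = 0.
So t = -9 or t = 6.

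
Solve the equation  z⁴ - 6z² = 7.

Let u = z². The equation becomes u² - 6u - 7 = 0.
Factor: (u - 7)(u + 1) = 0, so u = 7 or u = -1.
z² = 7 gives z = ±√(7) ≈ ±2.6458.
z² = -1 < 0 has no real solution.

z = -2.6458 or z = 2.6458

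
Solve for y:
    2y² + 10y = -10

Rearrange to standard form: 2y² + 10y + 10 = 0.
Discriminant: (10)² − 4·2·10 = 20.
Quadratic formula: y = (-10 ± √20) / 4.
So y = -5/2 + √(5)/2 ≈ -1.382 or y = -5/2 - √(5)/2 ≈ -3.618.

y = -3.618 or y = -1.382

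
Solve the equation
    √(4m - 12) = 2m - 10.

m = 7

Square both sides: 4m - 12 = (2m - 10)².
Expand and rearrange: 4m² - 44m + 112 = 0.
Solving gives m = 7 or m = 4.
Check each candidate in the original equation:
  m = 7: √(16) = 4, while 2m - 10 = 4 — valid.
  m = 4: √(4) = 2, while 2m - 10 = -2 — extraneous.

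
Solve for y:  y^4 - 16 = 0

y = -2 or y = 2

Let u = y^2. The equation becomes u^2 - 16 = 0.
Factor: (u - 4)(u + 4) = 0, so u = 4 or u = -4.
y^2 = 4 gives y = +/-2.
y^2 = -4 < 0 has no real solution.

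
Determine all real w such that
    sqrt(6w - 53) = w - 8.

w = 9 or w = 13

Square both sides: 6w - 53 = (w - 8)^2.
Expand and rearrange: w^2 - 22w + 117 = 0.
Solving gives w = 13 or w = 9.
Check each candidate in the original equation:
  w = 13: sqrt(25) = 5, while w - 8 = 5 — valid.
  w = 9: sqrt(1) = 1, while w - 8 = 1 — valid.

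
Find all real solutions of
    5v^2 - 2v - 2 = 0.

Discriminant: (-2)^2 - 4*5*(-2) = 44.
Quadratic formula: v = (2 +/- sqrt(44)) / 10.
So v = 1/5 + sqrt(11)/5 ~= 0.8633 or v = 1/5 - sqrt(11)/5 ~= -0.4633.

v = -0.4633 or v = 0.8633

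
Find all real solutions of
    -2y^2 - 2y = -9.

y = -2.6794 or y = 1.6794

Rearrange to standard form: -2y^2 - 2y + 9 = 0.
Discriminant: (-2)^2 - 4*(-2)*9 = 76.
Quadratic formula: y = (2 +/- sqrt(76)) / (-4).
So y = -sqrt(19)/2 - 1/2 ~= -2.6794 or y = -1/2 + sqrt(19)/2 ~= 1.6794.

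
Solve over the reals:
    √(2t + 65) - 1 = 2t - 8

t = 8

Isolate the radical: √(2t + 65) = 2t - 7.
Square both sides: 2t + 65 = (2t - 7)².
Expand and rearrange: 4t² - 30t - 16 = 0.
Solving gives t = 8 or t = -0.5.
Check each candidate in the original equation:
  t = 8: √(81) = 9, while 2t - 7 = 9 — valid.
  t = -0.5: √(64) = 8, while 2t - 7 = -8 — extraneous.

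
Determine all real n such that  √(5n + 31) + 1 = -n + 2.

n = -3

Isolate the radical: √(5n + 31) = -n + 1.
Square both sides: 5n + 31 = (-n + 1)².
Expand and rearrange: n² - 7n - 30 = 0.
Solving gives n = 10 or n = -3.
Check each candidate in the original equation:
  n = 10: √(81) = 9, while -n + 1 = -9 — extraneous.
  n = -3: √(16) = 4, while -n + 1 = 4 — valid.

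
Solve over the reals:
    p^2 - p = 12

p = -3 or p = 4

Bring every term to one side: p^2 - p - 12 = 0.
Factor: (p + 3)(p - 4) = 0.
So p = -3 or p = 4.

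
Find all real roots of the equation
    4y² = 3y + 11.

Rearrange to standard form: 4y² - 3y - 11 = 0.
Discriminant: (-3)² − 4·4·(-11) = 185.
Quadratic formula: y = (3 ± √185) / 8.
So y = 3/8 + √(185)/8 ≈ 2.0752 or y = 3/8 - √(185)/8 ≈ -1.3252.

y = -1.3252 or y = 2.0752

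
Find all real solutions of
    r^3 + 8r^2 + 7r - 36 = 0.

r = -5.6056 or r = -4 or r = 1.6056

Possible rational roots are divisors of -36. Testing r = -4 gives 0, so (r + 4) is a factor.
Divide: r^3 + 8r^2 + 7r - 36 = (r + 4)(r^2 + 4r - 9).
Apply the quadratic formula to r^2 + 4r - 9 = 0: r = (-4 +/- sqrt(52))/2, i.e. r ~= 1.6056 or r ~= -5.6056.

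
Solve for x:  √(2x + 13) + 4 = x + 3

Isolate the radical: √(2x + 13) = x - 1.
Square both sides: 2x + 13 = (x - 1)².
Expand and rearrange: x² - 4x - 12 = 0.
Solving gives x = 6 or x = -2.
Check each candidate in the original equation:
  x = 6: √(25) = 5, while x - 1 = 5 — valid.
  x = -2: √(9) = 3, while x - 1 = -3 — extraneous.

x = 6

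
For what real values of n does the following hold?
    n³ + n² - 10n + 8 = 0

Possible rational roots are divisors of 8. Testing n = 2 gives 0, so (n - 2) is a factor.
Divide: n³ + n² - 10n + 8 = (n - 2)(n² + 3n - 4).
Factor the quadratic: n = 1 or n = -4.

n = -4 or n = 1 or n = 2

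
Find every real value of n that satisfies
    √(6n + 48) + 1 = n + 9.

Isolate the radical: √(6n + 48) = n + 8.
Square both sides: 6n + 48 = (n + 8)².
Expand and rearrange: n² + 10n + 16 = 0.
Solving gives n = -2 or n = -8.
Check each candidate in the original equation:
  n = -2: √(36) = 6, while n + 8 = 6 — valid.
  n = -8: √(0) = 0, while n + 8 = 0 — valid.

n = -8 or n = -2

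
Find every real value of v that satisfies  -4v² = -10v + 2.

v = 0.2192 or v = 2.2808

Rearrange to standard form: -4v² + 10v - 2 = 0.
Discriminant: (10)² − 4·(-4)·(-2) = 68.
Quadratic formula: v = (-10 ± √68) / (-8).
So v = 5/4 - √(17)/4 ≈ 0.2192 or v = √(17)/4 + 5/4 ≈ 2.2808.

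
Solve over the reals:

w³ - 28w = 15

w = -5 or w = -0.5414 or w = 5.5414

Rearrange: w³ - 28w - 15 = 0.
Possible rational roots are divisors of -15. Testing w = -5 gives 0, so (w + 5) is a factor.
Divide: w³ - 28w - 15 = (w + 5)(w² - 5w - 3).
Apply the quadratic formula to w² - 5w - 3 = 0: w = (5 ± √37)/2, i.e. w ≈ 5.5414 or w ≈ -0.5414.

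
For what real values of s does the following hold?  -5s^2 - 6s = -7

Rearrange to standard form: -5s^2 - 6s + 7 = 0.
Discriminant: (-6)^2 - 4*(-5)*7 = 176.
Quadratic formula: s = (6 +/- sqrt(176)) / (-10).
So s = -2*sqrt(11)/5 - 3/5 ~= -1.9266 or s = -3/5 + 2*sqrt(11)/5 ~= 0.7266.

s = -1.9266 or s = 0.7266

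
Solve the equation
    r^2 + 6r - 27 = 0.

r = -9 or r = 3

Factor: (r - 3)(r + 9) = 0.
So r = 3 or r = -9.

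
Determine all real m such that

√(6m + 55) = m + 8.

Square both sides: 6m + 55 = (m + 8)².
Expand and rearrange: m² + 10m + 9 = 0.
Solving gives m = -1 or m = -9.
Check each candidate in the original equation:
  m = -1: √(49) = 7, while m + 8 = 7 — valid.
  m = -9: √(1) = 1, while m + 8 = -1 — extraneous.

m = -1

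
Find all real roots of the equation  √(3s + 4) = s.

Square both sides: 3s + 4 = (s)².
Expand and rearrange: s² - 3s - 4 = 0.
Solving gives s = 4 or s = -1.
Check each candidate in the original equation:
  s = 4: √(16) = 4, while s = 4 — valid.
  s = -1: √(1) = 1, while s = -1 — extraneous.

s = 4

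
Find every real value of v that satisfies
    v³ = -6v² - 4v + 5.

v = -5 or v = -1.618 or v = 0.618

Rearrange: v³ + 6v² + 4v - 5 = 0.
Possible rational roots are divisors of -5. Testing v = -5 gives 0, so (v + 5) is a factor.
Divide: v³ + 6v² + 4v - 5 = (v + 5)(v² + v - 1).
Apply the quadratic formula to v² + v - 1 = 0: v = (-1 ± √5)/2, i.e. v ≈ 0.618 or v ≈ -1.618.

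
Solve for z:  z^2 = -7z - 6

z = -6 or z = -1

Bring every term to one side: z^2 + 7z + 6 = 0.
Factor: (z + 1)(z + 6) = 0.
So z = -1 or z = -6.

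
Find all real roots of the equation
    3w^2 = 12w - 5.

w = 0.4725 or w = 3.5275

Rearrange to standard form: 3w^2 - 12w + 5 = 0.
Discriminant: (-12)^2 - 4*3*5 = 84.
Quadratic formula: w = (12 +/- sqrt(84)) / 6.
So w = sqrt(21)/3 + 2 ~= 3.5275 or w = 2 - sqrt(21)/3 ~= 0.4725.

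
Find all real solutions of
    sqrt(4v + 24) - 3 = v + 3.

Isolate the radical: sqrt(4v + 24) = v + 6.
Square both sides: 4v + 24 = (v + 6)^2.
Expand and rearrange: v^2 + 8v + 12 = 0.
Solving gives v = -2 or v = -6.
Check each candidate in the original equation:
  v = -2: sqrt(16) = 4, while v + 6 = 4 — valid.
  v = -6: sqrt(0) = 0, while v + 6 = 0 — valid.

v = -6 or v = -2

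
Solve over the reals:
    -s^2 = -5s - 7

s = -1.1401 or s = 6.1401

Rearrange to standard form: -s^2 + 5s + 7 = 0.
Discriminant: (5)^2 - 4*(-1)*7 = 53.
Quadratic formula: s = (-5 +/- sqrt(53)) / (-2).
So s = 5/2 - sqrt(53)/2 ~= -1.1401 or s = 5/2 + sqrt(53)/2 ~= 6.1401.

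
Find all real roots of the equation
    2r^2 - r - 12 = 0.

Discriminant: (-1)^2 - 4*2*(-12) = 97.
Quadratic formula: r = (1 +/- sqrt(97)) / 4.
So r = 1/4 + sqrt(97)/4 ~= 2.7122 or r = 1/4 - sqrt(97)/4 ~= -2.2122.

r = -2.2122 or r = 2.7122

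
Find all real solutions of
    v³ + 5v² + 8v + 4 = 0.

v = -2 or v = -1

Possible rational roots are divisors of 4. Testing v = -1 gives 0, so (v + 1) is a factor.
Divide: v³ + 5v² + 8v + 4 = (v + 1)(v² + 4v + 4).
The quadratic has the repeated root v = -2.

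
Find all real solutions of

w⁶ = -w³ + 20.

Let u = w³. The equation becomes u² + u - 20 = 0.
Factor: (u + 5)(u - 4) = 0, so u = -5 or u = 4.
w³ = -5 gives w = -∛(5) ≈ -1.71.
w³ = 4 gives w = ∛(4) ≈ 1.5874.

w = -1.71 or w = 1.5874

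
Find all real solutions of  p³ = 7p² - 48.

p = -2.2749 or p = 4 or p = 5.2749

Rearrange: p³ - 7p² + 48 = 0.
Possible rational roots are divisors of 48. Testing p = 4 gives 0, so (p - 4) is a factor.
Divide: p³ - 7p² + 48 = (p - 4)(p² - 3p - 12).
Apply the quadratic formula to p² - 3p - 12 = 0: p = (3 ± √57)/2, i.e. p ≈ 5.2749 or p ≈ -2.2749.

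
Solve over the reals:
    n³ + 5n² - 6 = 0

Possible rational roots are divisors of -6. Testing n = 1 gives 0, so (n - 1) is a factor.
Divide: n³ + 5n² - 6 = (n - 1)(n² + 6n + 6).
Apply the quadratic formula to n² + 6n + 6 = 0: n = (-6 ± √12)/2, i.e. n ≈ -1.2679 or n ≈ -4.7321.

n = -4.7321 or n = -1.2679 or n = 1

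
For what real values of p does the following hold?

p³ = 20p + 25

Rearrange: p³ - 20p - 25 = 0.
Possible rational roots are divisors of -25. Testing p = 5 gives 0, so (p - 5) is a factor.
Divide: p³ - 20p - 25 = (p - 5)(p² + 5p + 5).
Apply the quadratic formula to p² + 5p + 5 = 0: p = (-5 ± √5)/2, i.e. p ≈ -1.382 or p ≈ -3.618.

p = -3.618 or p = -1.382 or p = 5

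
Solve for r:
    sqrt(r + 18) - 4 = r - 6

r = 7

Isolate the radical: sqrt(r + 18) = r - 2.
Square both sides: r + 18 = (r - 2)^2.
Expand and rearrange: r^2 - 5r - 14 = 0.
Solving gives r = 7 or r = -2.
Check each candidate in the original equation:
  r = 7: sqrt(25) = 5, while r - 2 = 5 — valid.
  r = -2: sqrt(16) = 4, while r - 2 = -4 — extraneous.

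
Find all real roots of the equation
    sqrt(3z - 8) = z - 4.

Square both sides: 3z - 8 = (z - 4)^2.
Expand and rearrange: z^2 - 11z + 24 = 0.
Solving gives z = 8 or z = 3.
Check each candidate in the original equation:
  z = 8: sqrt(16) = 4, while z - 4 = 4 — valid.
  z = 3: sqrt(1) = 1, while z - 4 = -1 — extraneous.

z = 8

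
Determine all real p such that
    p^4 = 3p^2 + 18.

Let u = p^2. The equation becomes u^2 - 3u - 18 = 0.
Factor: (u + 3)(u - 6) = 0, so u = -3 or u = 6.
p^2 = -3 < 0 has no real solution.
p^2 = 6 gives p = +/-sqrt(6) ~= +/-2.4495.

p = -2.4495 or p = 2.4495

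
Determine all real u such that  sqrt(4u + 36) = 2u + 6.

u = 0

Square both sides: 4u + 36 = (2u + 6)^2.
Expand and rearrange: 4u^2 + 20u = 0.
Solving gives u = 0 or u = -5.
Check each candidate in the original equation:
  u = 0: sqrt(36) = 6, while 2u + 6 = 6 — valid.
  u = -5: sqrt(16) = 4, while 2u + 6 = -4 — extraneous.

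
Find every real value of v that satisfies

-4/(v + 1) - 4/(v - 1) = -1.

v = -0.1231 or v = 8.1231

Multiply both sides by (v + 1)(v - 1):
-4(v - 1) - 4(v + 1) = -(v + 1)(v - 1).
Expand and collect terms: -v² + 8v + 1 = 0.
By the quadratic formula, v = (-8 ± √68) / -2, so v ≈ -0.1231 or v ≈ 8.1231.
Neither value makes a denominator zero (v ≠ -1, v ≠ 1), so both are valid.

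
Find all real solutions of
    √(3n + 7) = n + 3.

Square both sides: 3n + 7 = (n + 3)².
Expand and rearrange: n² + 3n + 2 = 0.
Solving gives n = -1 or n = -2.
Check each candidate in the original equation:
  n = -1: √(4) = 2, while n + 3 = 2 — valid.
  n = -2: √(1) = 1, while n + 3 = 1 — valid.

n = -2 or n = -1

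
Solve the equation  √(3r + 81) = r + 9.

Square both sides: 3r + 81 = (r + 9)².
Expand and rearrange: r² + 15r = 0.
Solving gives r = 0 or r = -15.
Check each candidate in the original equation:
  r = 0: √(81) = 9, while r + 9 = 9 — valid.
  r = -15: √(36) = 6, while r + 9 = -6 — extraneous.

r = 0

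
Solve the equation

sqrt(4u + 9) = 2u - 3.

u = 4

Square both sides: 4u + 9 = (2u - 3)^2.
Expand and rearrange: 4u^2 - 16u = 0.
Solving gives u = 4 or u = 0.
Check each candidate in the original equation:
  u = 4: sqrt(25) = 5, while 2u - 3 = 5 — valid.
  u = 0: sqrt(9) = 3, while 2u - 3 = -3 — extraneous.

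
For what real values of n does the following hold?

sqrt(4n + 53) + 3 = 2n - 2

n = 7

Isolate the radical: sqrt(4n + 53) = 2n - 5.
Square both sides: 4n + 53 = (2n - 5)^2.
Expand and rearrange: 4n^2 - 24n - 28 = 0.
Solving gives n = 7 or n = -1.
Check each candidate in the original equation:
  n = 7: sqrt(81) = 9, while 2n - 5 = 9 — valid.
  n = -1: sqrt(49) = 7, while 2n - 5 = -7 — extraneous.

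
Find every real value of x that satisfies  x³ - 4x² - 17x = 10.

x = -2 or x = -0.7417 or x = 6.7417

Rearrange: x³ - 4x² - 17x - 10 = 0.
Possible rational roots are divisors of -10. Testing x = -2 gives 0, so (x + 2) is a factor.
Divide: x³ - 4x² - 17x - 10 = (x + 2)(x² - 6x - 5).
Apply the quadratic formula to x² - 6x - 5 = 0: x = (6 ± √56)/2, i.e. x ≈ 6.7417 or x ≈ -0.7417.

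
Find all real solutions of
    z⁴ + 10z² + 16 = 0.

No real solutions.

Let u = z². The equation becomes u² + 10u + 16 = 0.
Factor: (u + 8)(u + 2) = 0, so u = -8 or u = -2.
z² = -8 < 0 has no real solution.
z² = -2 < 0 has no real solution.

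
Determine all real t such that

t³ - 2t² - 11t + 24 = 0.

t = -3.3723 or t = 2.3723 or t = 3

Possible rational roots are divisors of 24. Testing t = 3 gives 0, so (t - 3) is a factor.
Divide: t³ - 2t² - 11t + 24 = (t - 3)(t² + t - 8).
Apply the quadratic formula to t² + t - 8 = 0: t = (-1 ± √33)/2, i.e. t ≈ 2.3723 or t ≈ -3.3723.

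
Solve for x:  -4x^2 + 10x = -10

x = -0.7656 or x = 3.2656

Rearrange to standard form: -4x^2 + 10x + 10 = 0.
Discriminant: (10)^2 - 4*(-4)*10 = 260.
Quadratic formula: x = (-10 +/- sqrt(260)) / (-8).
So x = 5/4 - sqrt(65)/4 ~= -0.7656 or x = 5/4 + sqrt(65)/4 ~= 3.2656.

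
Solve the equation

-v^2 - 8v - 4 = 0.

Discriminant: (-8)^2 - 4*(-1)*(-4) = 48.
Quadratic formula: v = (8 +/- sqrt(48)) / (-2).
So v = -4 - 2*sqrt(3) ~= -7.4641 or v = -4 + 2*sqrt(3) ~= -0.5359.

v = -7.4641 or v = -0.5359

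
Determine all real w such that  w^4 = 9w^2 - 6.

w = -2.8766 or w = -0.8515 or w = 0.8515 or w = 2.8766

Let u = w^2. The equation becomes u^2 - 9u + 6 = 0.
By the quadratic formula, u = sqrt(57)/2 + 9/2 or u = 9/2 - sqrt(57)/2.
w^2 = sqrt(57)/2 + 9/2 gives w = +/-sqrt(sqrt(57)/2 + 9/2) ~= +/-2.8766.
w^2 = 9/2 - sqrt(57)/2 gives w = +/-sqrt(9/2 - sqrt(57)/2) ~= +/-0.8515.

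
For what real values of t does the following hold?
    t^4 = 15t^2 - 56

Let u = t^2. The equation becomes u^2 - 15u + 56 = 0.
Factor: (u - 7)(u - 8) = 0, so u = 7 or u = 8.
t^2 = 7 gives t = +/-sqrt(7) ~= +/-2.6458.
t^2 = 8 gives t = +/-2*sqrt(2) ~= +/-2.8284.

t = -2.8284 or t = -2.6458 or t = 2.6458 or t = 2.8284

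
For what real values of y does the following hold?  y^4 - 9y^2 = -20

Let u = y^2. The equation becomes u^2 - 9u + 20 = 0.
Factor: (u - 4)(u - 5) = 0, so u = 4 or u = 5.
y^2 = 4 gives y = +/-2.
y^2 = 5 gives y = +/-sqrt(5) ~= +/-2.2361.

y = -2.2361 or y = -2 or y = 2 or y = 2.2361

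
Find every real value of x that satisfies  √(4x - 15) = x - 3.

Square both sides: 4x - 15 = (x - 3)².
Expand and rearrange: x² - 10x + 24 = 0.
Solving gives x = 6 or x = 4.
Check each candidate in the original equation:
  x = 6: √(9) = 3, while x - 3 = 3 — valid.
  x = 4: √(1) = 1, while x - 3 = 1 — valid.

x = 4 or x = 6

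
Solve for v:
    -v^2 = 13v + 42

v = -7 or v = -6

Bring every term to one side: -v^2 - 13v - 42 = 0.
Factor: -1(v + 6)(v + 7) = 0.
So v = -6 or v = -7.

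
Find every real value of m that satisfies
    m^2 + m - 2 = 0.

Factor: (m + 2)(m - 1) = 0.
So m = -2 or m = 1.

m = -2 or m = 1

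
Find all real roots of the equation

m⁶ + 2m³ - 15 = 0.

Let u = m³. The equation becomes u² + 2u - 15 = 0.
Factor: (u + 5)(u - 3) = 0, so u = -5 or u = 3.
m³ = -5 gives m = -∛(5) ≈ -1.71.
m³ = 3 gives m = ∛(3) ≈ 1.4422.

m = -1.71 or m = 1.4422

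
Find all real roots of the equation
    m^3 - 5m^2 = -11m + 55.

Rearrange: m^3 - 5m^2 + 11m - 55 = 0.
Possible rational roots are divisors of -55. Testing m = 5 gives 0, so (m - 5) is a factor.
Divide: m^3 - 5m^2 + 11m - 55 = (m - 5)(m^2 + 11).
The quadratic m^2 + 11 has discriminant -44 < 0, so no further real roots.

m = 5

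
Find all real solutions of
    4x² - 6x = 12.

Rearrange to standard form: 4x² - 6x - 12 = 0.
Discriminant: (-6)² − 4·4·(-12) = 228.
Quadratic formula: x = (6 ± √228) / 8.
So x = 3/4 + √(57)/4 ≈ 2.6375 or x = 3/4 - √(57)/4 ≈ -1.1375.

x = -1.1375 or x = 2.6375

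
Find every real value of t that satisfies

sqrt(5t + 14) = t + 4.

t = -2 or t = -1

Square both sides: 5t + 14 = (t + 4)^2.
Expand and rearrange: t^2 + 3t + 2 = 0.
Solving gives t = -1 or t = -2.
Check each candidate in the original equation:
  t = -1: sqrt(9) = 3, while t + 4 = 3 — valid.
  t = -2: sqrt(4) = 2, while t + 4 = 2 — valid.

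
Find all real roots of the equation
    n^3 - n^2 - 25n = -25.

n = -5 or n = 1 or n = 5

Rearrange: n^3 - n^2 - 25n + 25 = 0.
Possible rational roots are divisors of 25. Testing n = 5 gives 0, so (n - 5) is a factor.
Divide: n^3 - n^2 - 25n + 25 = (n - 5)(n^2 + 4n - 5).
Factor the quadratic: n = 1 or n = -5.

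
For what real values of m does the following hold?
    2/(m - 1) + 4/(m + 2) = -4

Multiply both sides by (m - 1)(m + 2):
2(m + 2) + 4(m - 1) = -4(m - 1)(m + 2).
Expand and collect terms: -4m² - 10m + 8 = 0.
By the quadratic formula, m = (10 ± √228) / -8, so m ≈ -3.1375 or m ≈ 0.6375.
Neither value makes a denominator zero (m ≠ 1, m ≠ -2), so both are valid.

m = -3.1375 or m = 0.6375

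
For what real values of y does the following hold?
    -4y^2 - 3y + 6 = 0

Discriminant: (-3)^2 - 4*(-4)*6 = 105.
Quadratic formula: y = (3 +/- sqrt(105)) / (-8).
So y = -sqrt(105)/8 - 3/8 ~= -1.6559 or y = -3/8 + sqrt(105)/8 ~= 0.9059.

y = -1.6559 or y = 0.9059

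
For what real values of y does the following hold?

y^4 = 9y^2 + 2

Let u = y^2. The equation becomes u^2 - 9u - 2 = 0.
By the quadratic formula, u = 9/2 + sqrt(89)/2 or u = 9/2 - sqrt(89)/2.
y^2 = 9/2 + sqrt(89)/2 gives y = +/-sqrt(9/2 + sqrt(89)/2) ~= +/-3.0359.
y^2 = 9/2 - sqrt(89)/2 < 0 has no real solution.

y = -3.0359 or y = 3.0359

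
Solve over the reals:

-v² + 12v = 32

v = 4 or v = 8

Bring every term to one side: -v² + 12v - 32 = 0.
Factor: -1(v - 4)(v - 8) = 0.
So v = 4 or v = 8.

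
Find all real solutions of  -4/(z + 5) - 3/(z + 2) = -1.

Multiply both sides by (z + 5)(z + 2):
-4(z + 2) - 3(z + 5) = -(z + 5)(z + 2).
Expand and collect terms: -z^2 + 13 = 0.
By the quadratic formula, z = (0 +/- sqrt(52)) / -2, so z ~= -3.6056 or z ~= 3.6056.
Neither value makes a denominator zero (z != -5, z != -2), so both are valid.

z = -3.6056 or z = 3.6056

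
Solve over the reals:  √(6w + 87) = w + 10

Square both sides: 6w + 87 = (w + 10)².
Expand and rearrange: w² + 14w + 13 = 0.
Solving gives w = -1 or w = -13.
Check each candidate in the original equation:
  w = -1: √(81) = 9, while w + 10 = 9 — valid.
  w = -13: √(9) = 3, while w + 10 = -3 — extraneous.

w = -1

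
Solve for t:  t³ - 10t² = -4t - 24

Rearrange: t³ - 10t² + 4t + 24 = 0.
Possible rational roots are divisors of 24. Testing t = 2 gives 0, so (t - 2) is a factor.
Divide: t³ - 10t² + 4t + 24 = (t - 2)(t² - 8t - 12).
Apply the quadratic formula to t² - 8t - 12 = 0: t = (8 ± √112)/2, i.e. t ≈ 9.2915 or t ≈ -1.2915.

t = -1.2915 or t = 2 or t = 9.2915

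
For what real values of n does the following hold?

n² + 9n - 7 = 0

n = -9.7202 or n = 0.7202

Discriminant: (9)² − 4·1·(-7) = 109.
Quadratic formula: n = (-9 ± √109) / 2.
So n = -9/2 + √(109)/2 ≈ 0.7202 or n = -√(109)/2 - 9/2 ≈ -9.7202.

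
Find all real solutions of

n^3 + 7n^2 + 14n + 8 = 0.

n = -4 or n = -2 or n = -1

Possible rational roots are divisors of 8. Testing n = -1 gives 0, so (n + 1) is a factor.
Divide: n^3 + 7n^2 + 14n + 8 = (n + 1)(n^2 + 6n + 8).
Factor the quadratic: n = -2 or n = -4.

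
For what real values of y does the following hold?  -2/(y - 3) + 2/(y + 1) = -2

Multiply both sides by (y - 3)(y + 1):
-2(y + 1) + 2(y - 3) = -2(y - 3)(y + 1).
Expand and collect terms: -2y^2 + 4y + 14 = 0.
By the quadratic formula, y = (-4 +/- sqrt(128)) / -4, so y ~= -1.8284 or y ~= 3.8284.
Neither value makes a denominator zero (y != 3, y != -1), so both are valid.

y = -1.8284 or y = 3.8284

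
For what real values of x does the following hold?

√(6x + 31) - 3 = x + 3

Isolate the radical: √(6x + 31) = x + 6.
Square both sides: 6x + 31 = (x + 6)².
Expand and rearrange: x² + 6x + 5 = 0.
Solving gives x = -1 or x = -5.
Check each candidate in the original equation:
  x = -1: √(25) = 5, while x + 6 = 5 — valid.
  x = -5: √(1) = 1, while x + 6 = 1 — valid.

x = -5 or x = -1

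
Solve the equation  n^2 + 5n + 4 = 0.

n = -4 or n = -1

Factor: (n + 1)(n + 4) = 0.
So n = -1 or n = -4.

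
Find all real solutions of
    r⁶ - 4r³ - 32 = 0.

r = -1.5874 or r = 2

Let u = r³. The equation becomes u² - 4u - 32 = 0.
Factor: (u - 8)(u + 4) = 0, so u = 8 or u = -4.
r³ = 8 gives r = 2.
r³ = -4 gives r = -∛(4) ≈ -1.5874.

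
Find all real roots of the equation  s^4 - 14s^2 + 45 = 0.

Let u = s^2. The equation becomes u^2 - 14u + 45 = 0.
Factor: (u - 9)(u - 5) = 0, so u = 9 or u = 5.
s^2 = 9 gives s = +/-3.
s^2 = 5 gives s = +/-sqrt(5) ~= +/-2.2361.

s = -3 or s = -2.2361 or s = 2.2361 or s = 3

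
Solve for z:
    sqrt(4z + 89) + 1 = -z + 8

Isolate the radical: sqrt(4z + 89) = -z + 7.
Square both sides: 4z + 89 = (-z + 7)^2.
Expand and rearrange: z^2 - 18z - 40 = 0.
Solving gives z = 20 or z = -2.
Check each candidate in the original equation:
  z = 20: sqrt(169) = 13, while -z + 7 = -13 — extraneous.
  z = -2: sqrt(81) = 9, while -z + 7 = 9 — valid.

z = -2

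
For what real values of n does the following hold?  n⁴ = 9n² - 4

n = -2.9208 or n = -0.6847 or n = 0.6847 or n = 2.9208

Let u = n². The equation becomes u² - 9u + 4 = 0.
By the quadratic formula, u = √(65)/2 + 9/2 or u = 9/2 - √(65)/2.
n² = √(65)/2 + 9/2 gives n = ±√(√(65)/2 + 9/2) ≈ ±2.9208.
n² = 9/2 - √(65)/2 gives n = ±√(9/2 - √(65)/2) ≈ ±0.6847.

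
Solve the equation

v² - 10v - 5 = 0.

v = -0.4772 or v = 10.4772

Discriminant: (-10)² − 4·1·(-5) = 120.
Quadratic formula: v = (10 ± √120) / 2.
So v = 5 + √(30) ≈ 10.4772 or v = 5 - √(30) ≈ -0.4772.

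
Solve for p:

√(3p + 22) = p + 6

p = -2

Square both sides: 3p + 22 = (p + 6)².
Expand and rearrange: p² + 9p + 14 = 0.
Solving gives p = -2 or p = -7.
Check each candidate in the original equation:
  p = -2: √(16) = 4, while p + 6 = 4 — valid.
  p = -7: √(1) = 1, while p + 6 = -1 — extraneous.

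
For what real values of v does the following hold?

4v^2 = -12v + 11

v = -3.7361 or v = 0.7361

Rearrange to standard form: 4v^2 + 12v - 11 = 0.
Discriminant: (12)^2 - 4*4*(-11) = 320.
Quadratic formula: v = (-12 +/- sqrt(320)) / 8.
So v = -3/2 + sqrt(5) ~= 0.7361 or v = -sqrt(5) - 3/2 ~= -3.7361.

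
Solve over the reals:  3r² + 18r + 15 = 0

r = -5 or r = -1

Factor: 3(r + 5)(r + 1) = 0.
So r = -5 or r = -1.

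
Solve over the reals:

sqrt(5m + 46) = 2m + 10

Square both sides: 5m + 46 = (2m + 10)^2.
Expand and rearrange: 4m^2 + 35m + 54 = 0.
Solving gives m = -2 or m = -6.75.
Check each candidate in the original equation:
  m = -2: sqrt(36) = 6, while 2m + 10 = 6 — valid.
  m = -6.75: sqrt(12.25) = 3.5, while 2m + 10 = -3.5 — extraneous.

m = -2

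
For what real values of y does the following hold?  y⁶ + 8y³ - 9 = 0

y = -2.0801 or y = 1

Let u = y³. The equation becomes u² + 8u - 9 = 0.
Factor: (u - 1)(u + 9) = 0, so u = 1 or u = -9.
y³ = 1 gives y = 1.
y³ = -9 gives y = -∛(9) ≈ -2.0801.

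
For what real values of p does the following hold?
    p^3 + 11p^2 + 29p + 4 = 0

p = -6.8541 or p = -4 or p = -0.1459

Possible rational roots are divisors of 4. Testing p = -4 gives 0, so (p + 4) is a factor.
Divide: p^3 + 11p^2 + 29p + 4 = (p + 4)(p^2 + 7p + 1).
Apply the quadratic formula to p^2 + 7p + 1 = 0: p = (-7 +/- sqrt(45))/2, i.e. p ~= -0.1459 or p ~= -6.8541.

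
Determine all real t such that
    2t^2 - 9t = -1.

Rearrange to standard form: 2t^2 - 9t + 1 = 0.
Discriminant: (-9)^2 - 4*2*1 = 73.
Quadratic formula: t = (9 +/- sqrt(73)) / 4.
So t = sqrt(73)/4 + 9/4 ~= 4.386 or t = 9/4 - sqrt(73)/4 ~= 0.114.

t = 0.114 or t = 4.386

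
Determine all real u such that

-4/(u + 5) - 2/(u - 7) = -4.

u = -4.0433 or u = 7.5433

Multiply both sides by (u + 5)(u - 7):
-4(u - 7) - 2(u + 5) = -4(u + 5)(u - 7).
Expand and collect terms: -4u² + 14u + 122 = 0.
By the quadratic formula, u = (-14 ± √2148) / -8, so u ≈ -4.0433 or u ≈ 7.5433.
Neither value makes a denominator zero (u ≠ -5, u ≠ 7), so both are valid.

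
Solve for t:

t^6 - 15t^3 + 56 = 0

Let u = t^3. The equation becomes u^2 - 15u + 56 = 0.
Factor: (u - 7)(u - 8) = 0, so u = 7 or u = 8.
t^3 = 7 gives t = (7)^(1/3) ~= 1.9129.
t^3 = 8 gives t = 2.

t = 1.9129 or t = 2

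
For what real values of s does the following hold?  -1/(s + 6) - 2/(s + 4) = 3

s = -6.4574 or s = -4.5426

Multiply both sides by (s + 6)(s + 4):
-(s + 4) - 2(s + 6) = 3(s + 6)(s + 4).
Expand and collect terms: 3s² + 33s + 88 = 0.
By the quadratic formula, s = (-33 ± √33) / 6, so s ≈ -4.5426 or s ≈ -6.4574.
Neither value makes a denominator zero (s ≠ -6, s ≠ -4), so both are valid.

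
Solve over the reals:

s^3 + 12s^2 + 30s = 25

s = -7.6533 or s = -5 or s = 0.6533

Rearrange: s^3 + 12s^2 + 30s - 25 = 0.
Possible rational roots are divisors of -25. Testing s = -5 gives 0, so (s + 5) is a factor.
Divide: s^3 + 12s^2 + 30s - 25 = (s + 5)(s^2 + 7s - 5).
Apply the quadratic formula to s^2 + 7s - 5 = 0: s = (-7 +/- sqrt(69))/2, i.e. s ~= 0.6533 or s ~= -7.6533.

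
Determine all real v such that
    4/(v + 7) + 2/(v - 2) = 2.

v = -5.2426 or v = 3.2426

Multiply both sides by (v + 7)(v - 2):
4(v - 2) + 2(v + 7) = 2(v + 7)(v - 2).
Expand and collect terms: 2v² + 4v - 34 = 0.
By the quadratic formula, v = (-4 ± √288) / 4, so v ≈ 3.2426 or v ≈ -5.2426.
Neither value makes a denominator zero (v ≠ -7, v ≠ 2), so both are valid.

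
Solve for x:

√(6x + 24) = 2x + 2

x = 2

Square both sides: 6x + 24 = (2x + 2)².
Expand and rearrange: 4x² + 2x - 20 = 0.
Solving gives x = 2 or x = -2.5.
Check each candidate in the original equation:
  x = 2: √(36) = 6, while 2x + 2 = 6 — valid.
  x = -2.5: √(9) = 3, while 2x + 2 = -3 — extraneous.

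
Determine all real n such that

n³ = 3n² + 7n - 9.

Rearrange: n³ - 3n² - 7n + 9 = 0.
Possible rational roots are divisors of 9. Testing n = 1 gives 0, so (n - 1) is a factor.
Divide: n³ - 3n² - 7n + 9 = (n - 1)(n² - 2n - 9).
Apply the quadratic formula to n² - 2n - 9 = 0: n = (2 ± √40)/2, i.e. n ≈ 4.1623 or n ≈ -2.1623.

n = -2.1623 or n = 1 or n = 4.1623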